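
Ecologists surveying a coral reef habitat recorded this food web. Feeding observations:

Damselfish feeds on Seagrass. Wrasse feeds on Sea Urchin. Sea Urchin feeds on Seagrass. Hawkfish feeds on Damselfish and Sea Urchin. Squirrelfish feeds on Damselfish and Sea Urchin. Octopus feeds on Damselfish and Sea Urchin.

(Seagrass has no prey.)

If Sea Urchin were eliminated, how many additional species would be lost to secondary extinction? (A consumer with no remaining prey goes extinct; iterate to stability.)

1

Remove Sea Urchin.
Round 1: Wrasse (all prey gone) → extinct.
No further losses. Total secondary extinctions: 1.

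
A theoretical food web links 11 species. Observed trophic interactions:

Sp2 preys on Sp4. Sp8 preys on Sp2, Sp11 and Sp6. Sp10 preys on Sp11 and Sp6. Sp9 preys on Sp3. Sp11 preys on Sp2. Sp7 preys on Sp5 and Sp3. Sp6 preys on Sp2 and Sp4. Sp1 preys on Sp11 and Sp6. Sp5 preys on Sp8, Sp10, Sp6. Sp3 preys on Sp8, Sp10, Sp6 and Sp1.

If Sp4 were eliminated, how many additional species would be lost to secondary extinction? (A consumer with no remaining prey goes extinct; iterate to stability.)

Remove Sp4.
Round 1: Sp2 (all prey gone) → extinct.
Round 2: Sp6 (all prey gone), Sp11 (all prey gone) → extinct.
Round 3: Sp8 (all prey gone), Sp1 (all prey gone), Sp10 (all prey gone) → extinct.
Round 4: Sp3 (all prey gone), Sp5 (all prey gone) → extinct.
Round 5: Sp9 (all prey gone), Sp7 (all prey gone) → extinct.
No further losses. Total secondary extinctions: 10.

10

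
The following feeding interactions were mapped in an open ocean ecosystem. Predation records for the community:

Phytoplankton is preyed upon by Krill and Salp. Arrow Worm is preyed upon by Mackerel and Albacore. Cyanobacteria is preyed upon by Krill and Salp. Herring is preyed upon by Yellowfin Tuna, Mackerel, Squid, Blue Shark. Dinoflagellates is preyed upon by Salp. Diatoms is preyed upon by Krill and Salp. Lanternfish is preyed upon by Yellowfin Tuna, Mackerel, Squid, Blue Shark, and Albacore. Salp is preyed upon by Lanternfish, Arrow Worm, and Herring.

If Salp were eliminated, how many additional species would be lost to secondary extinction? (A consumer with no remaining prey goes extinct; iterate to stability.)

Remove Salp.
Round 1: Arrow Worm (all prey gone), Herring (all prey gone), Lanternfish (all prey gone) → extinct.
Round 2: Albacore (all prey gone), Mackerel (all prey gone), Blue Shark (all prey gone), Squid (all prey gone), Yellowfin Tuna (all prey gone) → extinct.
No further losses. Total secondary extinctions: 8.

8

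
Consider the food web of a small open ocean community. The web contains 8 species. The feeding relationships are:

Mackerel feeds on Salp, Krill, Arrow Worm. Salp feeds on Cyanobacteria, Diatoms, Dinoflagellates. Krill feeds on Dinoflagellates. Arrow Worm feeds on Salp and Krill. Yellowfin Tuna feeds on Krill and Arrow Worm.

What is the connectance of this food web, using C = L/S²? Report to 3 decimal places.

The web has S = 8 species and L = 11 feeding links.
C = L / S² = 11 / 64 = 0.1719 ≈ 0.172.

C = 0.172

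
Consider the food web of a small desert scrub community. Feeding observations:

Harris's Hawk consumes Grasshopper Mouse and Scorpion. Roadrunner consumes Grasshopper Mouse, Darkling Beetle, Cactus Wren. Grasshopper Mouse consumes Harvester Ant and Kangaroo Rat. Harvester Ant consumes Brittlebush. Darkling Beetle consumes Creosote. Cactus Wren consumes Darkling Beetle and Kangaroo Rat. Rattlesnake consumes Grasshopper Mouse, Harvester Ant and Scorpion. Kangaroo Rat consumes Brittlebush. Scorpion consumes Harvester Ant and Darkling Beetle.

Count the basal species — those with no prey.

2

Basal species (no prey listed): Creosote, Brittlebush.
Count: 2.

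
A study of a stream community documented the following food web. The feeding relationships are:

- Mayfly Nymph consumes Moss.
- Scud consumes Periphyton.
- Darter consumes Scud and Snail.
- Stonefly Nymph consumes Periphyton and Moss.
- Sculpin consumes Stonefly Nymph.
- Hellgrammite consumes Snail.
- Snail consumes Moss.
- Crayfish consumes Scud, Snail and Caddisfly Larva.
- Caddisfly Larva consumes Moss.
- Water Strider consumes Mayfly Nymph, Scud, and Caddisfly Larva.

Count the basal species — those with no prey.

Basal species (no prey listed): Moss, Periphyton.
Count: 2.

2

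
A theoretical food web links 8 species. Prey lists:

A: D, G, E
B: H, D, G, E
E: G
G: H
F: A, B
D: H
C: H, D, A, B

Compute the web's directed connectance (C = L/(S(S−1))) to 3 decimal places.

C = 0.286

The web has S = 8 species and L = 16 feeding links.
C = L / (S(S−1)) = 16 / 56 = 0.2857 ≈ 0.286.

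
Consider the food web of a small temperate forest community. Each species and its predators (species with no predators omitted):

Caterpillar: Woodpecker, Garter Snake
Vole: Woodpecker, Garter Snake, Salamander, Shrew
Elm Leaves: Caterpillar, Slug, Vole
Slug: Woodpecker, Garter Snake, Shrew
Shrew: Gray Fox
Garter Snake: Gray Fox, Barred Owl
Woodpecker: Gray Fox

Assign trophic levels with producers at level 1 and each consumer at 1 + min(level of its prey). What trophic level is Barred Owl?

Elm Leaves is a producer → level 1.
Caterpillar eats Elm Leaves → level 2.
Garter Snake eats Caterpillar → level 3.
Barred Owl eats Garter Snake → level 4.
No prey of Barred Owl is below level 3, so 4 is the minimum.

Trophic level 4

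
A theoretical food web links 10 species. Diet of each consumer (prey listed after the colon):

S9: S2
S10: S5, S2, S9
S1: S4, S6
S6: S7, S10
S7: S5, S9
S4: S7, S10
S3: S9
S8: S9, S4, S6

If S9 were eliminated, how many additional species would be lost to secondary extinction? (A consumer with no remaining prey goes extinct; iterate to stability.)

Remove S9.
Round 1: S3 (all prey gone) → extinct.
No further losses. Total secondary extinctions: 1.

1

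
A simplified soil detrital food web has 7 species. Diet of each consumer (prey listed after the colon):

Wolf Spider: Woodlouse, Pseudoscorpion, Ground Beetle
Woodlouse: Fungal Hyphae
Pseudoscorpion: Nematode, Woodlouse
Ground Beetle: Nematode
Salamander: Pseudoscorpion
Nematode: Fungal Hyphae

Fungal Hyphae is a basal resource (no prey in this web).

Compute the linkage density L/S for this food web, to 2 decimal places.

L/S = 1.29

There are L = 9 links among S = 7 species.
L/S = 9/7 = 1.2857 ≈ 1.29.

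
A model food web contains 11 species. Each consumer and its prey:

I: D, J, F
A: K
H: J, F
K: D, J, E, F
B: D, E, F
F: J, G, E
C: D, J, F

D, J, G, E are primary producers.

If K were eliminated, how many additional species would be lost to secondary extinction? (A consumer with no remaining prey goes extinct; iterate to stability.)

1

Remove K.
Round 1: A (all prey gone) → extinct.
No further losses. Total secondary extinctions: 1.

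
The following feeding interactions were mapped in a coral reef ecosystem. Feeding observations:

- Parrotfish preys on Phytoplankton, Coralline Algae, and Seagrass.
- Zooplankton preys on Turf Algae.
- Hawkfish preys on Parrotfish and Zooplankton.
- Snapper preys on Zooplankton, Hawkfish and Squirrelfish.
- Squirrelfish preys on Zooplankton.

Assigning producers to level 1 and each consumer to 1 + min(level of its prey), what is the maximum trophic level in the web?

Producers (level 1): Seagrass, Phytoplankton, Coralline Algae, Turf Algae.
Following each consumer down to its lowest-level prey: Turf Algae → Zooplankton → Snapper (levels 1 through 3).
All prey of Snapper (Zooplankton 2, Hawkfish 3, Squirrelfish 3) are at level 2 or above, so Snapper is at level 1 + 2 = 3.
Every consumer has at least one prey at level 2 or below, so none exceeds level 3.

3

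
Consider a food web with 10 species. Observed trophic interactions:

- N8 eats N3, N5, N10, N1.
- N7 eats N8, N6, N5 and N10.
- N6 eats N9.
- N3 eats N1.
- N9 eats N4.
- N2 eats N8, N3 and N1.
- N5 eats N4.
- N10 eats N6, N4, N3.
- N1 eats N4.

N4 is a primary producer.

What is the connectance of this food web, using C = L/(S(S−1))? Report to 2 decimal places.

C = 0.21

The web has S = 10 species and L = 19 feeding links.
C = L / (S(S−1)) = 19 / 90 = 0.2111 ≈ 0.21.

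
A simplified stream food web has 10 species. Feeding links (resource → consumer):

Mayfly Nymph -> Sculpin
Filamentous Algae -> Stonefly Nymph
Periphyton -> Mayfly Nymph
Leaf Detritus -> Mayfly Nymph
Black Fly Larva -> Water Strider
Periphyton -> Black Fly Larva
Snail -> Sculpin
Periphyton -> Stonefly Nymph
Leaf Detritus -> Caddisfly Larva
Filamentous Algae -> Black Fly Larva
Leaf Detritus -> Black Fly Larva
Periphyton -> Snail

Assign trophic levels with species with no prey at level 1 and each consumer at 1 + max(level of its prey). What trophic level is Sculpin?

Leaf Detritus has no prey (basal) → level 1.
Mayfly Nymph eats Leaf Detritus (level 1); other prey at levels: Periphyton 1 → level 2.
Sculpin eats Mayfly Nymph (level 2); other prey at levels: Snail 2 → level 3.

Trophic level 3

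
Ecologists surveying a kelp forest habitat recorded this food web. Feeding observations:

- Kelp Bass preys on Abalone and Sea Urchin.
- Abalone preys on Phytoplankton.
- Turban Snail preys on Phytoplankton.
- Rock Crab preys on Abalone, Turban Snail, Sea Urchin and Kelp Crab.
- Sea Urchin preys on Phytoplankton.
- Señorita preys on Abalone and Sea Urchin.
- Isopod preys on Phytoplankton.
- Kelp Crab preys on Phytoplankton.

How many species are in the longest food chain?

3 species

One longest chain: Phytoplankton → Sea Urchin → Señorita.
It has 3 species and 2 links.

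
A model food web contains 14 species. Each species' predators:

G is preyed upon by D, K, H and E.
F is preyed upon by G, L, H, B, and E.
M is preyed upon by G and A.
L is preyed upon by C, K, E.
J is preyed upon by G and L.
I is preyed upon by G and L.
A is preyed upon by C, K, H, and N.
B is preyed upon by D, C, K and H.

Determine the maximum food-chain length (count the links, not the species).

One longest chain: F → B → D.
It has 3 species and 2 links.

2 links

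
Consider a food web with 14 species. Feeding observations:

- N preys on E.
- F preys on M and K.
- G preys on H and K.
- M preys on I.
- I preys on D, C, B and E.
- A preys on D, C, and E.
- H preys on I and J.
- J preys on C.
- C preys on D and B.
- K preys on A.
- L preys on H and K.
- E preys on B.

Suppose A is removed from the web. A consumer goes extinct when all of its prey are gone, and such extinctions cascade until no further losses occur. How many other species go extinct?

Remove A.
Round 1: K (all prey gone) → extinct.
No further losses. Total secondary extinctions: 1.

1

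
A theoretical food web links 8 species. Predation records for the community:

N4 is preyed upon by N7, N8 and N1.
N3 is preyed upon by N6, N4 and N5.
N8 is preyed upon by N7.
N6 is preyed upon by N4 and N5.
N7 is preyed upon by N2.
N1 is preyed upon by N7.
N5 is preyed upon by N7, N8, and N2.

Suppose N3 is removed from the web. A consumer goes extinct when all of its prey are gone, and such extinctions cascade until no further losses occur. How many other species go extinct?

7

Remove N3.
Round 1: N6 (all prey gone) → extinct.
Round 2: N5 (all prey gone), N4 (all prey gone) → extinct.
Round 3: N8 (all prey gone), N1 (all prey gone) → extinct.
Round 4: N7 (all prey gone) → extinct.
Round 5: N2 (all prey gone) → extinct.
No further losses. Total secondary extinctions: 7.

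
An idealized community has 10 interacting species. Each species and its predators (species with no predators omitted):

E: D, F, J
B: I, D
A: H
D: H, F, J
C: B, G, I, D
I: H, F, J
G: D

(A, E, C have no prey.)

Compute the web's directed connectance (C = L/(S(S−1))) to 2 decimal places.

C = 0.19

The web has S = 10 species and L = 17 feeding links.
C = L / (S(S−1)) = 17 / 90 = 0.1889 ≈ 0.19.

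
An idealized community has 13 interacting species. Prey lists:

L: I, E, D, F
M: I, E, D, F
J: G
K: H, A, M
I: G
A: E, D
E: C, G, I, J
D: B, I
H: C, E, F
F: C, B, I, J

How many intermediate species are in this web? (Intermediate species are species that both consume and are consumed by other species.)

8

Intermediate species (has both prey and predators): I, J, E, D, F, H, A, M.
Count: 8.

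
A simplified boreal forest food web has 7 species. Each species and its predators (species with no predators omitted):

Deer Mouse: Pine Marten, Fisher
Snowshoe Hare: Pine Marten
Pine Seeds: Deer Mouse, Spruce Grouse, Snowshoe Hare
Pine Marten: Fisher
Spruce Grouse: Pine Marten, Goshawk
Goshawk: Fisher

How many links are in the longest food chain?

One longest chain: Pine Seeds → Deer Mouse → Pine Marten → Fisher.
It has 4 species and 3 links.

3 links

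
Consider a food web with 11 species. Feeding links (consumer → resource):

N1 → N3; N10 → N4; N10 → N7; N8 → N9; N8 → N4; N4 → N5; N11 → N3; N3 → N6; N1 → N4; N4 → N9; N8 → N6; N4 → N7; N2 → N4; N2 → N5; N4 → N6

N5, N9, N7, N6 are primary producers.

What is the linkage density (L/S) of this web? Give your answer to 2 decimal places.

L/S = 1.36

There are L = 15 links among S = 11 species.
L/S = 15/11 = 1.3636 ≈ 1.36.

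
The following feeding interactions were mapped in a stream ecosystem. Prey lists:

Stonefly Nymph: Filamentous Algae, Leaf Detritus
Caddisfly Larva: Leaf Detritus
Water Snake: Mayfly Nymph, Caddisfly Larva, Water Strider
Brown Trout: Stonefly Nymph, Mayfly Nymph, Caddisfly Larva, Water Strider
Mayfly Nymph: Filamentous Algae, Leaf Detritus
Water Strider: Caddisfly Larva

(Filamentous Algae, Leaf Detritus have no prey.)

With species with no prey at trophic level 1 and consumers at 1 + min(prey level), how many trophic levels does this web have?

3

Basal resources (level 1): Filamentous Algae, Leaf Detritus.
Following each consumer down to its lowest-level prey: Filamentous Algae → Mayfly Nymph → Water Snake (levels 1 through 3).
All prey of Water Snake (Mayfly Nymph 2, Caddisfly Larva 2, Water Strider 3) are at level 2 or above, so Water Snake is at level 1 + 2 = 3.
Every consumer has at least one prey at level 2 or below, so none exceeds level 3.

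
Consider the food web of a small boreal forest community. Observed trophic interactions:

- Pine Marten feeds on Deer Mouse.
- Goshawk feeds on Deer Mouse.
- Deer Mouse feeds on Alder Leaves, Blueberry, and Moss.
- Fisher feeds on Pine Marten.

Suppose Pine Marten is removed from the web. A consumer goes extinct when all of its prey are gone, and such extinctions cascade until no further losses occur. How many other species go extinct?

Remove Pine Marten.
Round 1: Fisher (all prey gone) → extinct.
No further losses. Total secondary extinctions: 1.

1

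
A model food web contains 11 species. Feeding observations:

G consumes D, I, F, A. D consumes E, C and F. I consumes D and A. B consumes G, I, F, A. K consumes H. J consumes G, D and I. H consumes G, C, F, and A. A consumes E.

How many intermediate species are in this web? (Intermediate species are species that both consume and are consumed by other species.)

Intermediate species (has both prey and predators): D, A, I, G, H.
Count: 5.

5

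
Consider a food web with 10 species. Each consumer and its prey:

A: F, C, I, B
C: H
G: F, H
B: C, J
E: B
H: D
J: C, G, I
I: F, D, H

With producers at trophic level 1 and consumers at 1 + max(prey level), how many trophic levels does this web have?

6

Producers (level 1): F, D.
D → H → C → J → B → A gives A level 6.
No species has a prey at level 6, so no species reaches level 7.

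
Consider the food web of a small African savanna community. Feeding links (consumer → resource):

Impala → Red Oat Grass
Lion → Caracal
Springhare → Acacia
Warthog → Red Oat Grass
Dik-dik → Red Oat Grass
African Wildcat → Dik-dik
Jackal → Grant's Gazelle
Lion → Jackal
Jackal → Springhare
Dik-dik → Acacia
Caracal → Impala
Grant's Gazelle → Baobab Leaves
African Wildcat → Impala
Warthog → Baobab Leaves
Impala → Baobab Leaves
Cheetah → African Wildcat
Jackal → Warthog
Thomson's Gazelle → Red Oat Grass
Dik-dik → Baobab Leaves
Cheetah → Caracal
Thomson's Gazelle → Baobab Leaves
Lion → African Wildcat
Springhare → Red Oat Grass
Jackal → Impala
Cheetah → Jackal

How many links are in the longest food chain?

3 links

One longest chain: Red Oat Grass → Impala → Caracal → Lion.
It has 4 species and 3 links.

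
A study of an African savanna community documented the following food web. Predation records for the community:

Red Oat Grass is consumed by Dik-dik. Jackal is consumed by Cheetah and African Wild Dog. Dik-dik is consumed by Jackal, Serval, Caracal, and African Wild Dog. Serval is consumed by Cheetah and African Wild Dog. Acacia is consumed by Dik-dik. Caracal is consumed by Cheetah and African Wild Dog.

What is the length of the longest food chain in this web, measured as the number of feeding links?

One longest chain: Acacia → Dik-dik → Caracal → African Wild Dog.
It has 4 species and 3 links.

3 links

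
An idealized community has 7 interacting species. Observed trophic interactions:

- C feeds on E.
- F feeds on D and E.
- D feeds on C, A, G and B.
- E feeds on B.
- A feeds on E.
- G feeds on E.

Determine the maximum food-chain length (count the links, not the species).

4 links

One longest chain: B → E → A → D → F.
It has 5 species and 4 links.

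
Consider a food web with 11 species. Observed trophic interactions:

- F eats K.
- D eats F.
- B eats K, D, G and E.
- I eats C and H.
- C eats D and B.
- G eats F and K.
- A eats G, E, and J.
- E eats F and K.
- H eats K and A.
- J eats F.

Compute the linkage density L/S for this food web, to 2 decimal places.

There are L = 20 links among S = 11 species.
L/S = 20/11 = 1.8182 ≈ 1.82.

L/S = 1.82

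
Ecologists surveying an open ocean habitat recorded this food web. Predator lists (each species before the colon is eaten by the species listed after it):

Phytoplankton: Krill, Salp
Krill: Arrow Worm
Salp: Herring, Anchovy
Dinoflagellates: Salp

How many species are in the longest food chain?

One longest chain: Phytoplankton → Salp → Herring.
It has 3 species and 2 links.

3 species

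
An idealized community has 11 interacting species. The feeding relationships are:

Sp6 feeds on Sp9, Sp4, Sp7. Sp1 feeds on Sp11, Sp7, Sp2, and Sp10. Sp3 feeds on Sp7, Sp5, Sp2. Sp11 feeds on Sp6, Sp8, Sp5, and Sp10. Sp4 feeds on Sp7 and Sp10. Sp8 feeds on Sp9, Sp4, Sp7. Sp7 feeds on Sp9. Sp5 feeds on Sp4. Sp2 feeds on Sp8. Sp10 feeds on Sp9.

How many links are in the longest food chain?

One longest chain: Sp9 → Sp7 → Sp4 → Sp8 → Sp2 → Sp3.
It has 6 species and 5 links.

5 links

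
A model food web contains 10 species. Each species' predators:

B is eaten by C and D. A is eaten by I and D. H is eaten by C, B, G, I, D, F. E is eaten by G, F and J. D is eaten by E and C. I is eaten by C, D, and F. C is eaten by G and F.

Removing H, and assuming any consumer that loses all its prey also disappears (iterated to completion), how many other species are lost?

Remove H.
Round 1: B (all prey gone) → extinct.
No further losses. Total secondary extinctions: 1.

1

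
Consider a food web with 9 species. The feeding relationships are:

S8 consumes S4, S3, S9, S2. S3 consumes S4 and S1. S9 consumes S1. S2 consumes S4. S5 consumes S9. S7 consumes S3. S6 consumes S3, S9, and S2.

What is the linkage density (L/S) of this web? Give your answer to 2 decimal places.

L/S = 1.44

There are L = 13 links among S = 9 species.
L/S = 13/9 = 1.4444 ≈ 1.44.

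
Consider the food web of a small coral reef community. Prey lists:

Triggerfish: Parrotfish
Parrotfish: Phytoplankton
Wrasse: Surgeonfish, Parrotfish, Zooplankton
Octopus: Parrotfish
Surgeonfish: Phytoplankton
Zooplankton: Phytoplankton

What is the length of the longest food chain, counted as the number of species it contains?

One longest chain: Phytoplankton → Surgeonfish → Wrasse.
It has 3 species and 2 links.

3 species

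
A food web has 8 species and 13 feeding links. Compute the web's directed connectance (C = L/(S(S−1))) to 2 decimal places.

The web has S = 8 species and L = 13 feeding links.
C = L / (S(S−1)) = 13 / 56 = 0.2321 ≈ 0.23.

C = 0.23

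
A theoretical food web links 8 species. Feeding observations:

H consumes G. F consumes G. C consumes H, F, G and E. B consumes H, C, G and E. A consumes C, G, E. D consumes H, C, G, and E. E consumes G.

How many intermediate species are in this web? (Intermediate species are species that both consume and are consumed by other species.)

Intermediate species (has both prey and predators): F, H, E, C.
Count: 4.

4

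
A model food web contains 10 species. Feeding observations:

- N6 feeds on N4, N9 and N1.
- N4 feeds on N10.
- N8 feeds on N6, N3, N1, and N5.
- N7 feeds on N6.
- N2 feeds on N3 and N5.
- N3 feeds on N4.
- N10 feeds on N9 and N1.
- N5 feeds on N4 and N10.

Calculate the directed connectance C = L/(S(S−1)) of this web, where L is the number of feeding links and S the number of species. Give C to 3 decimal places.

The web has S = 10 species and L = 16 feeding links.
C = L / (S(S−1)) = 16 / 90 = 0.1778 ≈ 0.178.

C = 0.178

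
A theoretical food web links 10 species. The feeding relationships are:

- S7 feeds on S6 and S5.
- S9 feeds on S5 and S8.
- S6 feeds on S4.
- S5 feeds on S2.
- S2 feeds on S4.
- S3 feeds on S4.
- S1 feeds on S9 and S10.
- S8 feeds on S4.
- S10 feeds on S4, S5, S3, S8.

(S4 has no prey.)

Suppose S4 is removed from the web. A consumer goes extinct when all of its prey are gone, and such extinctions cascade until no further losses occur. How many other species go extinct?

Remove S4.
Round 1: S3 (all prey gone), S6 (all prey gone), S2 (all prey gone), S8 (all prey gone) → extinct.
Round 2: S5 (all prey gone) → extinct.
Round 3: S7 (all prey gone), S9 (all prey gone), S10 (all prey gone) → extinct.
Round 4: S1 (all prey gone) → extinct.
No further losses. Total secondary extinctions: 9.

9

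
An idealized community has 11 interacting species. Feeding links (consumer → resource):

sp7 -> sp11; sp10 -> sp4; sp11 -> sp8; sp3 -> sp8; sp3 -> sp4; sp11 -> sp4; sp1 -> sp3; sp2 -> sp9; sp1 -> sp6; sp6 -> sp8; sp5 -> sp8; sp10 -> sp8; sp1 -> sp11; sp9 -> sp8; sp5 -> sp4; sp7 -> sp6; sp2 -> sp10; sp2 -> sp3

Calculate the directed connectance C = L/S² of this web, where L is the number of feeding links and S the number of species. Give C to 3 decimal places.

C = 0.149

The web has S = 11 species and L = 18 feeding links.
C = L / S² = 18 / 121 = 0.1488 ≈ 0.149.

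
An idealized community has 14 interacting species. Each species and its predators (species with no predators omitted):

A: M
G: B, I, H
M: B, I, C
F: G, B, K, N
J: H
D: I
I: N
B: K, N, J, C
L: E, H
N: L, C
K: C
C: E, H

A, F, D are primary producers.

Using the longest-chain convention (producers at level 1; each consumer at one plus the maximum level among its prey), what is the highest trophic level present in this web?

6

Producers (level 1): A, F, D.
A → M → B → N → L → H gives H level 6.
No species has a prey at level 6, so no species reaches level 7.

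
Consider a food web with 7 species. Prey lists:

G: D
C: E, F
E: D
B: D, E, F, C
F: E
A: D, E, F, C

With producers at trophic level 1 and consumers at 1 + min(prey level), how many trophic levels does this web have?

Producers (level 1): D.
Following each consumer down to its lowest-level prey: D → E → C (levels 1 through 3).
All prey of C (E 2, F 3) are at level 2 or above, so C is at level 1 + 2 = 3.
Every consumer has at least one prey at level 2 or below, so none exceeds level 3.

3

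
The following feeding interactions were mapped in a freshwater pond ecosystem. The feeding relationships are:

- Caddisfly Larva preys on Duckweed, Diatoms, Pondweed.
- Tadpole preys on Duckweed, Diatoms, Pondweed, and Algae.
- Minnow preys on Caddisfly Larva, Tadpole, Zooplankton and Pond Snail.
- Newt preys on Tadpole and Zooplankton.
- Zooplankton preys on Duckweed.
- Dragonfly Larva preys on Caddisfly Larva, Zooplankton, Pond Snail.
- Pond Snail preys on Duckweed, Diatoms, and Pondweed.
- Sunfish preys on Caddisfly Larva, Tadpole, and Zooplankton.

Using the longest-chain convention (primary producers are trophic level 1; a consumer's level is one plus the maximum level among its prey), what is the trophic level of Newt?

Trophic level 3

Duckweed is a producer → level 1.
Zooplankton eats Duckweed → level 2.
Newt eats Zooplankton (level 2); other prey at levels: Tadpole 2 → level 3.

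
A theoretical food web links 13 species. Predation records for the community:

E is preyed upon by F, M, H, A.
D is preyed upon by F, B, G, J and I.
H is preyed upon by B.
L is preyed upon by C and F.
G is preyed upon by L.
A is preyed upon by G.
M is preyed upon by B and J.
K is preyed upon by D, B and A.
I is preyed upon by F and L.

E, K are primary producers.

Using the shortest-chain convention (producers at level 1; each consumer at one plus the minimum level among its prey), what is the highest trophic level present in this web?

5

Producers (level 1): E, K.
Following each consumer down to its lowest-level prey: K → D → I → L → C (levels 1 through 5).
All prey of C (L 4) are at level 4 or above, so C is at level 1 + 4 = 5.
Every consumer has at least one prey at level 4 or below, so none exceeds level 5.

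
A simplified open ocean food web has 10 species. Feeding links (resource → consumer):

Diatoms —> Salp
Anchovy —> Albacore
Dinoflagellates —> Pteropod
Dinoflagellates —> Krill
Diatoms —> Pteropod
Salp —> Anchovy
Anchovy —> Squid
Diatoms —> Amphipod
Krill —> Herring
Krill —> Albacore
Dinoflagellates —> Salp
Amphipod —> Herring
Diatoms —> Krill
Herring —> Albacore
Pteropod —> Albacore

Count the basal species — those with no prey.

2

Basal species (no prey listed): Dinoflagellates, Diatoms.
Count: 2.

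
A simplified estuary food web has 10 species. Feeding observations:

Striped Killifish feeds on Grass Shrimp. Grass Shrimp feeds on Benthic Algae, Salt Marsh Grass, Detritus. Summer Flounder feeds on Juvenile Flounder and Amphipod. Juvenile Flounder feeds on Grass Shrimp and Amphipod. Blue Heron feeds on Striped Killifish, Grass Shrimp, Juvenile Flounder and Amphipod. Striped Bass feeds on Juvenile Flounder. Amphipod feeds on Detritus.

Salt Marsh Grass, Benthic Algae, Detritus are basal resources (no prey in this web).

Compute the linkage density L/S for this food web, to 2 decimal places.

L/S = 1.40

There are L = 14 links among S = 10 species.
L/S = 14/10 = 1.4000 ≈ 1.40.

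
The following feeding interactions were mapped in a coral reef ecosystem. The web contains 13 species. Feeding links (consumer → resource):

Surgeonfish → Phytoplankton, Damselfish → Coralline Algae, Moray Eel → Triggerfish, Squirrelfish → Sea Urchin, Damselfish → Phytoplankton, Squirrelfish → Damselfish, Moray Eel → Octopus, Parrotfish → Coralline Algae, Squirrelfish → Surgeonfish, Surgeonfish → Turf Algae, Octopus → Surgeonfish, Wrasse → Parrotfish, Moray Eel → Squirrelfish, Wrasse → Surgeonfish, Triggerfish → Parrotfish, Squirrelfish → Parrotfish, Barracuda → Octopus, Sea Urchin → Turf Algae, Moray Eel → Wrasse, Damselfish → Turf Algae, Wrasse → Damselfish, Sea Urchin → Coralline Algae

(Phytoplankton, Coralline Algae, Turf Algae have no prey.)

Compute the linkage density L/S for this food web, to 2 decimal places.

L/S = 1.69

There are L = 22 links among S = 13 species.
L/S = 22/13 = 1.6923 ≈ 1.69.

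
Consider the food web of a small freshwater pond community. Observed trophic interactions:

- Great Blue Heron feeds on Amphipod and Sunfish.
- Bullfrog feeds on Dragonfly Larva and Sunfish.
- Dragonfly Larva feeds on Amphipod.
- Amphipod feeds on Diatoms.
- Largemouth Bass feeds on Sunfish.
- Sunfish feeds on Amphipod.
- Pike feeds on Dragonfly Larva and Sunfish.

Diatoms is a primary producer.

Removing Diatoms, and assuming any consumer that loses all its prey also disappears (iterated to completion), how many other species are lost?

Remove Diatoms.
Round 1: Amphipod (all prey gone) → extinct.
Round 2: Dragonfly Larva (all prey gone), Sunfish (all prey gone) → extinct.
Round 3: Largemouth Bass (all prey gone), Pike (all prey gone), Great Blue Heron (all prey gone), Bullfrog (all prey gone) → extinct.
No further losses. Total secondary extinctions: 7.

7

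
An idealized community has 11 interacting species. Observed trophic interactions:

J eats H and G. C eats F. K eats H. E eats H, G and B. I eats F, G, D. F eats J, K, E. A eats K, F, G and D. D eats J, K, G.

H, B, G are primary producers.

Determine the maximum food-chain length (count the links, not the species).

3 links

One longest chain: H → J → D → I.
It has 4 species and 3 links.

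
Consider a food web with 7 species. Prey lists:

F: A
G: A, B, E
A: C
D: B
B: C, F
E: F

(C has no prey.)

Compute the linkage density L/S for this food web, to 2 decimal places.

There are L = 9 links among S = 7 species.
L/S = 9/7 = 1.2857 ≈ 1.29.

L/S = 1.29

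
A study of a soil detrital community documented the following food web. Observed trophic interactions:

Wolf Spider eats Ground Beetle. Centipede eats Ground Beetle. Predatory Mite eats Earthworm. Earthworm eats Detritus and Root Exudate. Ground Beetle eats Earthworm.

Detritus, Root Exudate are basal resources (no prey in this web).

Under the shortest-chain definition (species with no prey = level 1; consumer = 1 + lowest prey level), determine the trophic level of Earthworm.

Detritus has no prey (basal) → level 1.
Earthworm eats Detritus → level 2.

Trophic level 2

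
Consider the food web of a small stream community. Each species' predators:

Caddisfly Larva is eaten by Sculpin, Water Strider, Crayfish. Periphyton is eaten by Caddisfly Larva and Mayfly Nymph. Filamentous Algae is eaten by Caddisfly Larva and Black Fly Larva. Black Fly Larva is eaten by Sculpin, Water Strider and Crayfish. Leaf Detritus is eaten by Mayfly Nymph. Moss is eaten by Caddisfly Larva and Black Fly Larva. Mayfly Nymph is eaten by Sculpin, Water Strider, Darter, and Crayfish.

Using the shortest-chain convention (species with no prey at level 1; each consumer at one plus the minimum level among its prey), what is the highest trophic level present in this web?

Basal resources (level 1): Periphyton, Moss, Leaf Detritus, Filamentous Algae.
Following each consumer down to its lowest-level prey: Periphyton → Mayfly Nymph → Darter (levels 1 through 3).
All prey of Darter (Mayfly Nymph 2) are at level 2 or above, so Darter is at level 1 + 2 = 3.
Every consumer has at least one prey at level 2 or below, so none exceeds level 3.

3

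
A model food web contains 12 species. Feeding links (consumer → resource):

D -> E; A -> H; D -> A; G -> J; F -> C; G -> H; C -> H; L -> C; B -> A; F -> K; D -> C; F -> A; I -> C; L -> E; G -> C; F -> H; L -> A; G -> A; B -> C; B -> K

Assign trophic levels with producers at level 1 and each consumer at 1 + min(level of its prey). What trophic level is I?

Trophic level 3

H is a producer → level 1.
C eats H → level 2.
I eats C → level 3.
No prey of I is below level 2, so 3 is the minimum.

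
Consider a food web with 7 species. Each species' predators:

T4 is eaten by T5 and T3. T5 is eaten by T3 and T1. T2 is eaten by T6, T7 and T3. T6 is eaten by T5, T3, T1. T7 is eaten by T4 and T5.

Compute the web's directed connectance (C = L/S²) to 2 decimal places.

C = 0.24

The web has S = 7 species and L = 12 feeding links.
C = L / S² = 12 / 49 = 0.2449 ≈ 0.24.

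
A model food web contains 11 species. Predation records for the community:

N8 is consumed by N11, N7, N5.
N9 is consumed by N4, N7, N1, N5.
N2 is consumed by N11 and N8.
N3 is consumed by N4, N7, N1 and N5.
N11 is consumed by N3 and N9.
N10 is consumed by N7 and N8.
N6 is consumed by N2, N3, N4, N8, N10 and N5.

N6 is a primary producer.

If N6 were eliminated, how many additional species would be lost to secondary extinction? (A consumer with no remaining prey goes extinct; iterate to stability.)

10

Remove N6.
Round 1: N2 (all prey gone), N10 (all prey gone) → extinct.
Round 2: N8 (all prey gone) → extinct.
Round 3: N11 (all prey gone) → extinct.
Round 4: N3 (all prey gone), N9 (all prey gone) → extinct.
Round 5: N1 (all prey gone), N5 (all prey gone), N7 (all prey gone), N4 (all prey gone) → extinct.
No further losses. Total secondary extinctions: 10.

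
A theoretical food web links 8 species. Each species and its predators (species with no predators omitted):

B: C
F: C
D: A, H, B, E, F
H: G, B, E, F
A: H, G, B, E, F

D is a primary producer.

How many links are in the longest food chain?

4 links

One longest chain: D → A → H → B → C.
It has 5 species and 4 links.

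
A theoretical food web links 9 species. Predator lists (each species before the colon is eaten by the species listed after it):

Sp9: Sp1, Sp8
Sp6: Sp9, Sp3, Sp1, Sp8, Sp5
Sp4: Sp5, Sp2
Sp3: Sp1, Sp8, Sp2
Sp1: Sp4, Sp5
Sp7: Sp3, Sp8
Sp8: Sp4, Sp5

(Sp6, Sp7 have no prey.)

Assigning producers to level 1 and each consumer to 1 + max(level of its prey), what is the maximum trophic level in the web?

5

Producers (level 1): Sp6, Sp7.
Sp6 → Sp9 → Sp1 → Sp4 → Sp5 gives Sp5 level 5.
No species has a prey at level 5, so no species reaches level 6.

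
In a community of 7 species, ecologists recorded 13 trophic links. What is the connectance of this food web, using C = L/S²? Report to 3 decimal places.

C = 0.265

The web has S = 7 species and L = 13 feeding links.
C = L / S² = 13 / 49 = 0.2653 ≈ 0.265.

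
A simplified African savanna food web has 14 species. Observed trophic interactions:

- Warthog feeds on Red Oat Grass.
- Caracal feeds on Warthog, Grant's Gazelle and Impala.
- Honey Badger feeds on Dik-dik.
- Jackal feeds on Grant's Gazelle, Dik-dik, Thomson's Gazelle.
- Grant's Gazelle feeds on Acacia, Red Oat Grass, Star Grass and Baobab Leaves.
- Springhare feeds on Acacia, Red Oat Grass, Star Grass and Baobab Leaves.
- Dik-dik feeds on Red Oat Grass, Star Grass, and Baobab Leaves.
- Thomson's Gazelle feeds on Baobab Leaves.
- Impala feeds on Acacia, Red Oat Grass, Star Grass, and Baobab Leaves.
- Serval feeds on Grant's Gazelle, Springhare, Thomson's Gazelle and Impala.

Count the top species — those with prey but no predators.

Top species (has prey, but nothing eats it): Caracal, Serval, Jackal, Honey Badger.
Count: 4.

4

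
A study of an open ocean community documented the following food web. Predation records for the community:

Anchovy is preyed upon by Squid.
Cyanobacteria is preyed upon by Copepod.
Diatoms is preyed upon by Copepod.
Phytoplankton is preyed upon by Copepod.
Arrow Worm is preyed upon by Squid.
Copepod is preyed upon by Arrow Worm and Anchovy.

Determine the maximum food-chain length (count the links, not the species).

3 links

One longest chain: Phytoplankton → Copepod → Anchovy → Squid.
It has 4 species and 3 links.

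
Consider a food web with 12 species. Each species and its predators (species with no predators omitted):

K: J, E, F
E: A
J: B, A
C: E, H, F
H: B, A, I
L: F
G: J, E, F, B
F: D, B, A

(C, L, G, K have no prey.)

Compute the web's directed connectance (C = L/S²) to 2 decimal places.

The web has S = 12 species and L = 20 feeding links.
C = L / S² = 20 / 144 = 0.1389 ≈ 0.14.

C = 0.14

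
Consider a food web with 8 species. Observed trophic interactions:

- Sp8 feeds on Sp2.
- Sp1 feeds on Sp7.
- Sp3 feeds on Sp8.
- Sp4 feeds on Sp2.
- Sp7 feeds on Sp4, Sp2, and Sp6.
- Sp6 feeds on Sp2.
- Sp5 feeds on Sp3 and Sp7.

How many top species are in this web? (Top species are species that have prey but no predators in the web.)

Top species (has prey, but nothing eats it): Sp1, Sp5.
Count: 2.

2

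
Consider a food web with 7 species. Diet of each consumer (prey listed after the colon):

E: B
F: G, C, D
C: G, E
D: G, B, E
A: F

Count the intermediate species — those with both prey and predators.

Intermediate species (has both prey and predators): E, C, D, F.
Count: 4.

4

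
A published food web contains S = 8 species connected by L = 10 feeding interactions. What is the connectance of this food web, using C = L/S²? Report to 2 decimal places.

The web has S = 8 species and L = 10 feeding links.
C = L / S² = 10 / 64 = 0.1562 ≈ 0.16.

C = 0.16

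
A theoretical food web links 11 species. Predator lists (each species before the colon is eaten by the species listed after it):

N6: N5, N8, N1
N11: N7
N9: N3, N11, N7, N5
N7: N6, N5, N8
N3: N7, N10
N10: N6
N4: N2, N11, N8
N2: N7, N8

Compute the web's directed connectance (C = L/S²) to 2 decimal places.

C = 0.16

The web has S = 11 species and L = 19 feeding links.
C = L / S² = 19 / 121 = 0.1570 ≈ 0.16.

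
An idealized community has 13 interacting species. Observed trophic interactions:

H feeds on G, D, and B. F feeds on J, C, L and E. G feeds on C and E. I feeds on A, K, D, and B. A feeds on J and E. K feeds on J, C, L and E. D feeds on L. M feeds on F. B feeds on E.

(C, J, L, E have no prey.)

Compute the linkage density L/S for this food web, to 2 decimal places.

L/S = 1.69

There are L = 22 links among S = 13 species.
L/S = 22/13 = 1.6923 ≈ 1.69.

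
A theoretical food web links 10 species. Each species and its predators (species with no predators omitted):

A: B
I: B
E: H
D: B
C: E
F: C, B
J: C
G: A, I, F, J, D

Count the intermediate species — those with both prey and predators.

Intermediate species (has both prey and predators): A, I, F, J, D, C, E.
Count: 7.

7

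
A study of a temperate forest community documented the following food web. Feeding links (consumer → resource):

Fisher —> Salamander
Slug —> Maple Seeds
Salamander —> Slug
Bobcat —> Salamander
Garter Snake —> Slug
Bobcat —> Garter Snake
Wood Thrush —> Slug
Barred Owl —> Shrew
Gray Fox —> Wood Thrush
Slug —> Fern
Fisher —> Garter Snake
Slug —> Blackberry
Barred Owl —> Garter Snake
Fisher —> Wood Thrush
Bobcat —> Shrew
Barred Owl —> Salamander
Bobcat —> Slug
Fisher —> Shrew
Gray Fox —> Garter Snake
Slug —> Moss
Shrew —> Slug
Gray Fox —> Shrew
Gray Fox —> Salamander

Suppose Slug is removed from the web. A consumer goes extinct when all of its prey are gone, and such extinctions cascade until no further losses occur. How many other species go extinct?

8

Remove Slug.
Round 1: Wood Thrush (all prey gone), Shrew (all prey gone), Salamander (all prey gone), Garter Snake (all prey gone) → extinct.
Round 2: Gray Fox (all prey gone), Fisher (all prey gone), Barred Owl (all prey gone), Bobcat (all prey gone) → extinct.
No further losses. Total secondary extinctions: 8.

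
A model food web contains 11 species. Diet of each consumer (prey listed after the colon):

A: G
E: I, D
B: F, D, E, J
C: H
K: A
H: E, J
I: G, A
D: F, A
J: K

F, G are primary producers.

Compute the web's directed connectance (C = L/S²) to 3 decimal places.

C = 0.132

The web has S = 11 species and L = 16 feeding links.
C = L / S² = 16 / 121 = 0.1322 ≈ 0.132.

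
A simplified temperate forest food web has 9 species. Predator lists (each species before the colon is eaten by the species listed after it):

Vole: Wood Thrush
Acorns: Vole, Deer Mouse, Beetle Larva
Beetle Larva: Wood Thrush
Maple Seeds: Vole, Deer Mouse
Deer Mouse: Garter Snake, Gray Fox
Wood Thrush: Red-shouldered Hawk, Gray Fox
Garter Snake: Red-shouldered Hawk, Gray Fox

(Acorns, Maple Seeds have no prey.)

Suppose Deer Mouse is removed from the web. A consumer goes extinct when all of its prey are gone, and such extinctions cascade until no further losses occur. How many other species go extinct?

Remove Deer Mouse.
Round 1: Garter Snake (all prey gone) → extinct.
No further losses. Total secondary extinctions: 1.

1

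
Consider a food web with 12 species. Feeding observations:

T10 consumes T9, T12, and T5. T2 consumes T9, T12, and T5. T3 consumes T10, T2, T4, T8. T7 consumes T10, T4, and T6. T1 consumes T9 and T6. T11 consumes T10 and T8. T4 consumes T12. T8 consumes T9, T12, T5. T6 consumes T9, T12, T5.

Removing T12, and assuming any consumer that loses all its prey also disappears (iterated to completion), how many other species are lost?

Remove T12.
Round 1: T4 (all prey gone) → extinct.
No further losses. Total secondary extinctions: 1.

1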